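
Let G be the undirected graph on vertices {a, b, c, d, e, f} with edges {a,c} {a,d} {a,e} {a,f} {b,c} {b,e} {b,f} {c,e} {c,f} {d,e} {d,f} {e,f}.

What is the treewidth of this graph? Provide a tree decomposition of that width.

The largest bag has 4 vertices, giving width 3; this decomposition certifies tw(G) ≤ 3. For the lower bound, the 4 vertices {a, d, e, f} are pairwise adjacent, and any tree decomposition puts a clique entirely inside one bag — forcing width ≥ 3. Combining the bounds, tw(G) = 3.

Treewidth 3.
One such decomposition:
Bags: B1 = {a, c, e, f}  B2 = {b, c, e, f}  B3 = {a, d, e, f}
Tree: B1–B2, B1–B3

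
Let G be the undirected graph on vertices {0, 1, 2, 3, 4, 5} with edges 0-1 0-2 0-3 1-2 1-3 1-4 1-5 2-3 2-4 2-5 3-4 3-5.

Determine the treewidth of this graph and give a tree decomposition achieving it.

The largest bag has 4 vertices, giving width 3; this decomposition certifies tw(G) ≤ 3. Conversely, {0, 1, 2, 3} is a clique of size 4, and the vertices of any clique must share a bag in every tree decomposition; so some bag has ≥ 4 vertices and tw(G) ≥ 3. Therefore the treewidth is 3.

Treewidth 3.
One optimal decomposition is:
Bags: B1 = {1, 2, 3, 4}  B2 = {1, 2, 3, 5}  B3 = {0, 1, 2, 3}
Tree: B1–B2, B1–B3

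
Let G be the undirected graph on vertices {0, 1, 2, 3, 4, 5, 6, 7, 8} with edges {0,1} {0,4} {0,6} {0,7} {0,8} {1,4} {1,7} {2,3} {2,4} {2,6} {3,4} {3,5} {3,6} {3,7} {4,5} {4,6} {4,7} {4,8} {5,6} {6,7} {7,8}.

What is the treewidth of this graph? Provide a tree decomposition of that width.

Each bag holds 4 vertices, so the decomposition has width 3, which upper-bounds the treewidth. Conversely, {0, 4, 7, 8} is a clique of size 4, and the vertices of any clique must share a bag in every tree decomposition; so some bag has ≥ 4 vertices and tw(G) ≥ 3. Combining the bounds, tw(G) = 3.

Treewidth 3.
One such decomposition:
Bags: B1 = {3, 4, 6, 7}  B2 = {0, 4, 6, 7}  B3 = {0, 4, 7, 8}  B4 = {3, 4, 5, 6}  B5 = {0, 1, 4, 7}  B6 = {2, 3, 4, 6}
Tree: B1–B2, B2–B3, B1–B4, B3–B5, B4–B6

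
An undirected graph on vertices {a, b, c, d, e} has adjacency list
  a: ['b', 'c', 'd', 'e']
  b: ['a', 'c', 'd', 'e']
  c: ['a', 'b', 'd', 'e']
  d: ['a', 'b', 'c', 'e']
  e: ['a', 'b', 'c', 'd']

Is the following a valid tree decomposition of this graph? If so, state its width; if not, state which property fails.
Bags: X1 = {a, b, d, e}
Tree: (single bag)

No — vertex c appears in no bag.

A tree decomposition must satisfy three properties: every vertex lies in some bag; for every edge, both endpoints lie together in some bag; and for every vertex, the bags containing it form a connected subtree. Here vertex c appears in no bag, so the decomposition is invalid.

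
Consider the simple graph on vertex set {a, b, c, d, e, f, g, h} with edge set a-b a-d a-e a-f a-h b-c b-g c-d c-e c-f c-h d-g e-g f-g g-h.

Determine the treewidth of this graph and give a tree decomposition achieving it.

Treewidth 3.
One optimal decomposition is:
Bags: B1 = {a, c, d, g}  B2 = {a, c, g, h}  B3 = {a, b, c, g}  B4 = {a, c, f, g}  B5 = {a, c, e, g}
Tree: B1–B2, B2–B3, B3–B4, B4–B5

Every bag has size at most 4, so the width is 4 − 1 = 3 and tw(G) ≤ 3. For the lower bound: the 4 vertex sets {c,d}, {a,h}, {g}, {b} are disjoint, each induces a connected subgraph, and every pair is joined by at least one edge of G. Contracting each set to a single vertex therefore yields K_{4} as a minor, and since treewidth is minor-monotone, tw(G) ≥ tw(K_{4}) = 3. Combining the bounds, tw(G) = 3.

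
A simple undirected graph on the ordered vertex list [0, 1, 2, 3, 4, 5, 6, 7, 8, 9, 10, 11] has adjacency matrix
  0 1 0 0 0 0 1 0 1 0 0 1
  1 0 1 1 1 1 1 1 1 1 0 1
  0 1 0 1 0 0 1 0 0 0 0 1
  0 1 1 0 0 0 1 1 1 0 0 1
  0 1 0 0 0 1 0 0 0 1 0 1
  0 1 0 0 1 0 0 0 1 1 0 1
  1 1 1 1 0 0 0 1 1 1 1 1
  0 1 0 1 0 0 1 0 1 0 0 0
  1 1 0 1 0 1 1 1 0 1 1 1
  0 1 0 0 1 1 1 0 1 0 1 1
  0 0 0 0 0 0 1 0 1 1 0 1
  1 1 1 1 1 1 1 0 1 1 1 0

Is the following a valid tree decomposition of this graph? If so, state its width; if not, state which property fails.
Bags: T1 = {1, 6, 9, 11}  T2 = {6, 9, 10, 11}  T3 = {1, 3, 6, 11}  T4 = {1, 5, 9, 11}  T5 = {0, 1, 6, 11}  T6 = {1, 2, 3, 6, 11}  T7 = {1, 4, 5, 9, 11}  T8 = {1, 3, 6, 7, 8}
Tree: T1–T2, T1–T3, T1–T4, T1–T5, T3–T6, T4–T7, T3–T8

A tree decomposition must satisfy three properties: every vertex lies in some bag; for every edge, both endpoints lie together in some bag; and for every vertex, the bags containing it form a connected subtree. Here edge (8,9) lies in no bag, so the decomposition is invalid.

No — edge (8,9) lies in no bag.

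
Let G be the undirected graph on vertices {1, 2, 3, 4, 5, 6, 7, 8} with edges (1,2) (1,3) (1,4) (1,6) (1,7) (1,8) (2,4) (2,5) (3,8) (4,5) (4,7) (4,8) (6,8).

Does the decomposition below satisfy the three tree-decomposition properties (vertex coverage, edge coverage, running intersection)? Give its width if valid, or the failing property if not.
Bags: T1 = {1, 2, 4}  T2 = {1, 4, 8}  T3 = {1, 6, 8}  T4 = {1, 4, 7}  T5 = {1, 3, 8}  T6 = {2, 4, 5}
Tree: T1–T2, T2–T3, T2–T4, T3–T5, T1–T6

Every vertex of G appears in some bag (union = {1, 2, 3, 4, 5, 6, 7, 8}); every edge is covered by a bag; and for each vertex v the set of bags containing v is connected in the bag tree. The decomposition is therefore valid. The largest bag has 3 vertices, so the width is 2.

Yes; width 2.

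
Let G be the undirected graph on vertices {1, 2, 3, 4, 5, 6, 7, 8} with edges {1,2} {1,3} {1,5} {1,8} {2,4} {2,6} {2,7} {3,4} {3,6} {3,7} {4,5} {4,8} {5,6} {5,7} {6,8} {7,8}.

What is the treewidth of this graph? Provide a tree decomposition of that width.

Treewidth 4.
One optimal decomposition is:
Bags: B1 = {1, 3, 4, 6, 7}  B2 = {1, 2, 4, 6, 7}  B3 = {1, 4, 6, 7, 8}  B4 = {1, 4, 5, 6, 7}
Tree: B1–B2, B2–B3, B3–B4

Each bag holds 5 vertices, so the decomposition has width 4, which upper-bounds the treewidth. For the lower bound: the 5 vertex sets {3,6}, {2,4}, {7,8}, {1}, {5} are disjoint, each induces a connected subgraph, and every pair is joined by at least one edge of G. Contracting each set to a single vertex therefore yields K_{5} as a minor, and since treewidth is minor-monotone, tw(G) ≥ tw(K_{5}) = 4. The upper and lower bounds meet at 4, so that is the treewidth.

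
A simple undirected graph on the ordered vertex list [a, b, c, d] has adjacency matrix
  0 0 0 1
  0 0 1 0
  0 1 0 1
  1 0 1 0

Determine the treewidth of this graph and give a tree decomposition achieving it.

Treewidth 1.
One optimal decomposition is:
Bags: B1 = {b, c}  B2 = {c, d}  B3 = {a, d}
Tree: B1–B2, B2–B3

Every bag has size at most 2, so the width is 2 − 1 = 1 and tw(G) ≤ 1. Any graph with an edge has treewidth ≥ 1, and G has the edge b–c. Therefore the treewidth is 1.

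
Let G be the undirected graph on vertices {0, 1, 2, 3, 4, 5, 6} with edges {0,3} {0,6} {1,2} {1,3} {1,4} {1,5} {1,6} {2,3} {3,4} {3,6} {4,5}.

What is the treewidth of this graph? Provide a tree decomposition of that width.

Every bag has size at most 3, so the width is 3 − 1 = 2 and tw(G) ≤ 2. Conversely, {0, 3, 6} is a clique of size 3, and the vertices of any clique must share a bag in every tree decomposition; so some bag has ≥ 3 vertices and tw(G) ≥ 2. Combining the bounds, tw(G) = 2.

Treewidth 2.
One such decomposition:
Bags: B1 = {1, 3, 4}  B2 = {1, 3, 6}  B3 = {1, 4, 5}  B4 = {1, 2, 3}  B5 = {0, 3, 6}
Tree: B1–B2, B1–B3, B2–B4, B2–B5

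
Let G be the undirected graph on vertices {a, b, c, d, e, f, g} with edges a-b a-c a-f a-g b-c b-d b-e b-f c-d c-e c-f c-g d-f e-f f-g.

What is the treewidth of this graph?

3

A width-3 tree decomposition is:
Bags: B1 = {b, c, d, f}  B2 = {a, b, c, f}  B3 = {b, c, e, f}  B4 = {a, c, f, g}
Tree: B1–B2, B1–B3, B2–B4
Each bag holds 4 vertices, so the decomposition has width 3, which upper-bounds the treewidth. On the other hand G contains the 4-clique {a, c, f, g}. A clique must lie in a single bag of any decomposition, so no decomposition can have width below 3. Hence tw(G) = 3 exactly.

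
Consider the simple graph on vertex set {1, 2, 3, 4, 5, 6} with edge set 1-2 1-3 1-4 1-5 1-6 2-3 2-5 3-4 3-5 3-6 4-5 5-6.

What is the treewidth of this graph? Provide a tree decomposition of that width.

Each bag holds 4 vertices, so the decomposition has width 3, which upper-bounds the treewidth. On the other hand G contains the 4-clique {1, 2, 3, 5}. A clique must lie in a single bag of any decomposition, so no decomposition can have width below 3. Therefore the treewidth is 3.

Treewidth 3.
Bags: B1 = {1, 2, 3, 5}  B2 = {1, 3, 5, 6}  B3 = {1, 3, 4, 5}
Tree: B1–B2, B2–B3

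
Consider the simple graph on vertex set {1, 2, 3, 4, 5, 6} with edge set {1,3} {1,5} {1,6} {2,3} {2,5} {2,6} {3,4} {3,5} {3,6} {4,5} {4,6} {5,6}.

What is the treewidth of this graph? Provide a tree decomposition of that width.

Every bag has size at most 4, so the width is 4 − 1 = 3 and tw(G) ≤ 3. Conversely, {1, 3, 5, 6} is a clique of size 4, and the vertices of any clique must share a bag in every tree decomposition; so some bag has ≥ 4 vertices and tw(G) ≥ 3. Combining the bounds, tw(G) = 3.

Treewidth 3.
One such decomposition:
Bags: B1 = {3, 4, 5, 6}  B2 = {1, 3, 5, 6}  B3 = {2, 3, 5, 6}
Tree: B1–B2, B1–B3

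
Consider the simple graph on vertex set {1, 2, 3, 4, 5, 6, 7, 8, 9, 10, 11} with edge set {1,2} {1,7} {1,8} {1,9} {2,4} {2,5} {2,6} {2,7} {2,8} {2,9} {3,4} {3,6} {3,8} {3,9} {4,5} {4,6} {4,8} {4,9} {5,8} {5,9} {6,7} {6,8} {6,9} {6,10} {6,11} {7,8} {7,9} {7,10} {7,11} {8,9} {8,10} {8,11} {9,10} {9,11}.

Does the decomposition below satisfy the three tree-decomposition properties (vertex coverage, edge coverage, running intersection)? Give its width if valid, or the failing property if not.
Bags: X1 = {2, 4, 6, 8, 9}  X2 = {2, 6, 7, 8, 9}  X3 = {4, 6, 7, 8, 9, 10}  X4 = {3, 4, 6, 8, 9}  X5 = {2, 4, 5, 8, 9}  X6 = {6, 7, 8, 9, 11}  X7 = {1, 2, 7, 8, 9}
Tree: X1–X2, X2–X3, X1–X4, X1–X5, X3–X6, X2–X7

No — bags containing vertex 4 are not connected in the tree.

A tree decomposition must satisfy three properties: every vertex lies in some bag; for every edge, both endpoints lie together in some bag; and for every vertex, the bags containing it form a connected subtree. Here bags containing vertex 4 are not connected in the tree, so the decomposition is invalid.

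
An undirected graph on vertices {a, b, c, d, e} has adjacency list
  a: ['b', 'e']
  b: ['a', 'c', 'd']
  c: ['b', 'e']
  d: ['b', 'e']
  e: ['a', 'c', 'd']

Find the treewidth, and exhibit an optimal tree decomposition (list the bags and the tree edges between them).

Treewidth 2.
Bags: B1 = {a, b, e}  B2 = {b, c, e}  B3 = {b, d, e}
Tree: B1–B2, B2–B3

Every bag has size at most 3, so the width is 3 − 1 = 2 and tw(G) ≤ 2. For the lower bound, G contains the cycle e–a–b–c–e, so G is not a forest; only forests have treewidth ≤ 1, hence tw(G) ≥ 2. Hence tw(G) = 2 exactly.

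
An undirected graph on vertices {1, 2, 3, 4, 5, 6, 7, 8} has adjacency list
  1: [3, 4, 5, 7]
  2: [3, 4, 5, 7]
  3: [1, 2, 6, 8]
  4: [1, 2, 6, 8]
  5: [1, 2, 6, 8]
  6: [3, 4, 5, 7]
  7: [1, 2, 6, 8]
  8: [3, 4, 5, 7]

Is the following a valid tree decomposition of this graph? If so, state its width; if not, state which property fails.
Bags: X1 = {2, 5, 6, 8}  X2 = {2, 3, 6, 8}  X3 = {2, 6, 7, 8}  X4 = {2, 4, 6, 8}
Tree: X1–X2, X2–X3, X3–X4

No — vertex 1 appears in no bag.

A tree decomposition must satisfy three properties: every vertex lies in some bag; for every edge, both endpoints lie together in some bag; and for every vertex, the bags containing it form a connected subtree. Here vertex 1 appears in no bag, so the decomposition is invalid.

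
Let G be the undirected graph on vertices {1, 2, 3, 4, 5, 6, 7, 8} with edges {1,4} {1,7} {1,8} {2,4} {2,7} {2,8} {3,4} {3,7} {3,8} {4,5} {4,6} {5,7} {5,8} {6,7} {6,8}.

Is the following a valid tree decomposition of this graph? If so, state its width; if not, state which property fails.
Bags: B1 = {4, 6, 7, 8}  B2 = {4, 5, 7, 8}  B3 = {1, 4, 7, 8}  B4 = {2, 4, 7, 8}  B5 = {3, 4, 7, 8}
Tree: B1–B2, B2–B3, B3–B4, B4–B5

Every vertex of G appears in some bag (union = {1, 2, 3, 4, 5, 6, 7, 8}); every edge is covered by a bag; and for each vertex v the set of bags containing v is connected in the bag tree. The decomposition is therefore valid. The largest bag has 4 vertices, so the width is 3.

Yes; width 3.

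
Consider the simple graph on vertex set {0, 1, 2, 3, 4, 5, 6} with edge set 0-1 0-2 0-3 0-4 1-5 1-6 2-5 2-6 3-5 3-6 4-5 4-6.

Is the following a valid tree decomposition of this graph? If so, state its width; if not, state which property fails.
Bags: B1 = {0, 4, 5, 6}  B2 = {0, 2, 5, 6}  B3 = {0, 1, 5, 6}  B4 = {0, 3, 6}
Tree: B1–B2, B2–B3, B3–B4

A tree decomposition must satisfy three properties: every vertex lies in some bag; for every edge, both endpoints lie together in some bag; and for every vertex, the bags containing it form a connected subtree. Here edge (5,3) lies in no bag, so the decomposition is invalid.

No — edge (5,3) lies in no bag.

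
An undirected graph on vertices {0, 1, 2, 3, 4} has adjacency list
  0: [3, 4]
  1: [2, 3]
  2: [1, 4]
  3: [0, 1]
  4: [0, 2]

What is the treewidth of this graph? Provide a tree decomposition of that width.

Treewidth 2.
Bags: B1 = {0, 2, 4}  B2 = {0, 2, 3}  B3 = {1, 2, 3}
Tree: B1–B2, B2–B3

The largest bag has 3 vertices, giving width 2; this decomposition certifies tw(G) ≤ 2. For the lower bound, G contains the cycle 2–4–0–3–1–2, so G is not a forest; only forests have treewidth ≤ 1, hence tw(G) ≥ 2. Combining the bounds, tw(G) = 2.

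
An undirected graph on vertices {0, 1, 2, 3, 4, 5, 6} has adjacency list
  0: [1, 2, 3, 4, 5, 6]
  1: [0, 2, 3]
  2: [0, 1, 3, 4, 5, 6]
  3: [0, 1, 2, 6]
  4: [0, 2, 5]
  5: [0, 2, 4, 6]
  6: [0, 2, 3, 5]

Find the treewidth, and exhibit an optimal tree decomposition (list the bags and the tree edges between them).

Treewidth 3.
One optimal decomposition is:
Bags: B1 = {0, 1, 2, 3}  B2 = {0, 2, 3, 6}  B3 = {0, 2, 5, 6}  B4 = {0, 2, 4, 5}
Tree: B1–B2, B2–B3, B3–B4

Every bag has size at most 4, so the width is 4 − 1 = 3 and tw(G) ≤ 3. On the other hand G contains the 4-clique {0, 1, 2, 3}. A clique must lie in a single bag of any decomposition, so no decomposition can have width below 3. The upper and lower bounds meet at 3, so that is the treewidth.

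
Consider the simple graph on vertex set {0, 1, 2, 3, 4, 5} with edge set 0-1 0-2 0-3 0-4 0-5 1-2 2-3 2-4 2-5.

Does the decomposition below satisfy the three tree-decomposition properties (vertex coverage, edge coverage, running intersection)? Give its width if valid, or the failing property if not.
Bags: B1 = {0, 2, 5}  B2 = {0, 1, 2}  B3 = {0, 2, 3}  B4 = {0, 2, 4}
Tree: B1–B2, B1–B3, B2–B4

Yes; width 2.

Every vertex of G appears in some bag (union = {0, 1, 2, 3, 4, 5}); every edge is covered by a bag; and for each vertex v the set of bags containing v is connected in the bag tree. The decomposition is therefore valid. The largest bag has 3 vertices, so the width is 2.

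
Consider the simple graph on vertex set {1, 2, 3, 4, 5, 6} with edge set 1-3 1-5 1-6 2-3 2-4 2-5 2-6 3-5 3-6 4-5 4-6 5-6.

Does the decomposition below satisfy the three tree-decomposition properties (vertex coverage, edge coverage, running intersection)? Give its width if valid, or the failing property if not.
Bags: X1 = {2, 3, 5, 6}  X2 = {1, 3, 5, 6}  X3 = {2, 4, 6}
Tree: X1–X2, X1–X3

No — edge (5,4) lies in no bag.

A tree decomposition must satisfy three properties: every vertex lies in some bag; for every edge, both endpoints lie together in some bag; and for every vertex, the bags containing it form a connected subtree. Here edge (5,4) lies in no bag, so the decomposition is invalid.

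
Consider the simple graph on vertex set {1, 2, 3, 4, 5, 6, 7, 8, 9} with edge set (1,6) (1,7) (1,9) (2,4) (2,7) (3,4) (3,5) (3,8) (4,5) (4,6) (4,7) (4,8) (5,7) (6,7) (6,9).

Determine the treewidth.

2

A width-2 tree decomposition is:
Bags: B1 = {4, 5, 7}  B2 = {3, 4, 5}  B3 = {3, 4, 8}  B4 = {4, 6, 7}  B5 = {2, 4, 7}  B6 = {1, 6, 7}  B7 = {1, 6, 9}
Tree: B1–B2, B2–B3, B1–B4, B4–B5, B4–B6, B6–B7
Each bag holds 3 vertices, so the decomposition has width 2, which upper-bounds the treewidth. On the other hand G contains the 3-clique {1, 6, 9}. A clique must lie in a single bag of any decomposition, so no decomposition can have width below 2. Hence tw(G) = 2 exactly.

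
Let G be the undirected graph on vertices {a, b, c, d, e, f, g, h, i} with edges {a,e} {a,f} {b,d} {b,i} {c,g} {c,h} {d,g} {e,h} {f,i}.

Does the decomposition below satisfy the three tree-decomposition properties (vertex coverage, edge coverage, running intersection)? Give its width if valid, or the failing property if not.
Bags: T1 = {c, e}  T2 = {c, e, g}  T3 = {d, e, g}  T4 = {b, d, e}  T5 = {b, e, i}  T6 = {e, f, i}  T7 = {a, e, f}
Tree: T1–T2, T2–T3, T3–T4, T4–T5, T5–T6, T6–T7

No — vertex h appears in no bag.

A tree decomposition must satisfy three properties: every vertex lies in some bag; for every edge, both endpoints lie together in some bag; and for every vertex, the bags containing it form a connected subtree. Here vertex h appears in no bag, so the decomposition is invalid.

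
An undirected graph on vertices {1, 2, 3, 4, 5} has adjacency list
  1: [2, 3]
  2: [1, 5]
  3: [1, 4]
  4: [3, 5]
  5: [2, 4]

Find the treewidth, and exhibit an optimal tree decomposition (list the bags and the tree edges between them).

Treewidth 2.
One optimal decomposition is:
Bags: B1 = {3, 4, 5}  B2 = {1, 3, 5}  B3 = {1, 2, 5}
Tree: B1–B2, B2–B3

Every bag has size at most 3, so the width is 3 − 1 = 2 and tw(G) ≤ 2. The edges 5–4–3–1–2–5 form a cycle, so G is not a tree and its treewidth is at least 2. Therefore the treewidth is 2.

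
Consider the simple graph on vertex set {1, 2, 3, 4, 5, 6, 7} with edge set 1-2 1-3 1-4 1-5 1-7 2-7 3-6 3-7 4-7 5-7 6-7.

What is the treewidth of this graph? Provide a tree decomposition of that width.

Treewidth 2.
One optimal decomposition is:
Bags: B1 = {1, 5, 7}  B2 = {1, 3, 7}  B3 = {1, 4, 7}  B4 = {3, 6, 7}  B5 = {1, 2, 7}
Tree: B1–B2, B1–B3, B2–B4, B3–B5

Each bag holds 3 vertices, so the decomposition has width 2, which upper-bounds the treewidth. On the other hand G contains the 3-clique {1, 2, 7}. A clique must lie in a single bag of any decomposition, so no decomposition can have width below 2. The upper and lower bounds meet at 2, so that is the treewidth.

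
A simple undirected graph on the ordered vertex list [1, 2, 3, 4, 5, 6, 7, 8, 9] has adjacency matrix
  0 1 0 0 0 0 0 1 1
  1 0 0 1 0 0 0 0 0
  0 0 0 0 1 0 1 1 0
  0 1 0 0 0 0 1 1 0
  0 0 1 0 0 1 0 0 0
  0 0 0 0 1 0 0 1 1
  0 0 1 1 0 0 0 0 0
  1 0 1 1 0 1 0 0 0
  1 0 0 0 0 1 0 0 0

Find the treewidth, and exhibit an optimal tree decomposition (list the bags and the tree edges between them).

Each bag holds 4 vertices, so the decomposition has width 3, which upper-bounds the treewidth. For the lower bound: the 4 vertex sets {2,4,7}, {1}, {8}, {3,5,6,9} are disjoint, each induces a connected subgraph, and every pair is joined by at least one edge of G. Contracting each set to a single vertex therefore yields K_{4} as a minor, and since treewidth is minor-monotone, tw(G) ≥ tw(K_{4}) = 3. The upper and lower bounds meet at 3, so that is the treewidth.

Treewidth 3.
One such decomposition:
Bags: B1 = {1, 2, 4, 7}  B2 = {1, 4, 7, 8}  B3 = {1, 3, 7, 8}  B4 = {1, 3, 8, 9}  B5 = {3, 6, 8, 9}  B6 = {3, 5, 6, 9}
Tree: B1–B2, B2–B3, B3–B4, B4–B5, B5–B6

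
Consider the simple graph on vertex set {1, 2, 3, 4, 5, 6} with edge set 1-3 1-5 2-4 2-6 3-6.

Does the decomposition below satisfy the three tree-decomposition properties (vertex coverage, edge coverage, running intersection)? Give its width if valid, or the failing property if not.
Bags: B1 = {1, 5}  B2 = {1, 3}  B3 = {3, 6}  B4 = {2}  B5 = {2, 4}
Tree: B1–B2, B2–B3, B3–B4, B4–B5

No — edge (6,2) lies in no bag.

A tree decomposition must satisfy three properties: every vertex lies in some bag; for every edge, both endpoints lie together in some bag; and for every vertex, the bags containing it form a connected subtree. Here edge (6,2) lies in no bag, so the decomposition is invalid.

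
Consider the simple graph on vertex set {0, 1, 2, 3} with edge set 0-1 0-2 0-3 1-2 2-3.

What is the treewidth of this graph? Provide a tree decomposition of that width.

Every bag has size at most 3, so the width is 3 − 1 = 2 and tw(G) ≤ 2. For the lower bound, the 3 vertices {0, 1, 2} are pairwise adjacent, and any tree decomposition puts a clique entirely inside one bag — forcing width ≥ 2. Combining the bounds, tw(G) = 2.

Treewidth 2.
Bags: B1 = {0, 1, 2}  B2 = {0, 2, 3}
Tree: B1–B2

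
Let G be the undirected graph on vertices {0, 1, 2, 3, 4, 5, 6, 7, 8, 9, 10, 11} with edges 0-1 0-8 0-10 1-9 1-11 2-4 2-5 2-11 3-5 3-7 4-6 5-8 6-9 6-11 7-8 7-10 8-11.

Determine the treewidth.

3

A width-3 tree decomposition is:
Bags: B1 = {0, 3, 7, 10}  B2 = {0, 3, 7, 8}  B3 = {0, 3, 5, 8}  B4 = {0, 1, 5, 8}  B5 = {1, 5, 8, 11}  B6 = {1, 2, 5, 11}  B7 = {1, 2, 9, 11}  B8 = {2, 6, 9, 11}  B9 = {2, 4, 6, 9}
Tree: B1–B2, B2–B3, B3–B4, B4–B5, B5–B6, B6–B7, B7–B8, B8–B9
The largest bag has 4 vertices, giving width 3; this decomposition certifies tw(G) ≤ 3. For the lower bound: the 4 vertex sets {3,7,10}, {0}, {8}, {1,2,5,11} are disjoint, each induces a connected subgraph, and every pair is joined by at least one edge of G. Contracting each set to a single vertex therefore yields K_{4} as a minor, and since treewidth is minor-monotone, tw(G) ≥ tw(K_{4}) = 3. The upper and lower bounds meet at 3, so that is the treewidth.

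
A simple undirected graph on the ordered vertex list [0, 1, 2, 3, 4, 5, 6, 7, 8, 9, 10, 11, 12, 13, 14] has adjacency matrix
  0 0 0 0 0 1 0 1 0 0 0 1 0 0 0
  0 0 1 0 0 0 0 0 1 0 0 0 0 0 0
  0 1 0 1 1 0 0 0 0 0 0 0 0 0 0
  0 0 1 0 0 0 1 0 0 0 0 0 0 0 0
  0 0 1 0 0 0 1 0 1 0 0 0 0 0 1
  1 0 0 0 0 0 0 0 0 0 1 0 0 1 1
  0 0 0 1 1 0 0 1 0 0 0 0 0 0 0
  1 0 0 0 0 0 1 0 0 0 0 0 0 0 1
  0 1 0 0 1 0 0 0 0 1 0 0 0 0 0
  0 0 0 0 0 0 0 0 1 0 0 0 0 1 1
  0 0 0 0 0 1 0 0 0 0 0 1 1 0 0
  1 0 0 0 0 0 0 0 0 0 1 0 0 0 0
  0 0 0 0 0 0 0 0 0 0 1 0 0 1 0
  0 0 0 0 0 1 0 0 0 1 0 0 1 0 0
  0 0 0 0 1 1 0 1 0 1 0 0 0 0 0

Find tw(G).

3

A width-3 tree decomposition is:
Bags: B1 = {1, 2, 3, 6}  B2 = {1, 2, 4, 6}  B3 = {1, 4, 6, 8}  B4 = {4, 6, 7, 8}  B5 = {4, 7, 8, 14}  B6 = {7, 8, 9, 14}  B7 = {0, 7, 9, 14}  B8 = {0, 5, 9, 14}  B9 = {0, 5, 9, 13}  B10 = {0, 5, 11, 13}  B11 = {5, 10, 11, 13}  B12 = {10, 11, 12, 13}
Tree: B1–B2, B2–B3, B3–B4, B4–B5, B5–B6, B6–B7, B7–B8, B8–B9, B9–B10, B10–B11, B11–B12
Every bag has size at most 4, so the width is 4 − 1 = 3 and tw(G) ≤ 3. For the lower bound: the 4 vertex sets {1,2,3}, {6}, {4}, {7,8,9,14} are disjoint, each induces a connected subgraph, and every pair is joined by at least one edge of G. Contracting each set to a single vertex therefore yields K_{4} as a minor, and since treewidth is minor-monotone, tw(G) ≥ tw(K_{4}) = 3. Therefore the treewidth is 3.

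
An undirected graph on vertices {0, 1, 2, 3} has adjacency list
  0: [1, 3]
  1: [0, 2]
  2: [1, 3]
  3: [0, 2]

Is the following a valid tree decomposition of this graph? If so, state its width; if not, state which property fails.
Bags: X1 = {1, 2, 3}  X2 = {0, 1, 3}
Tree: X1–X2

Yes; width 2.

Every vertex of G appears in some bag (union = {0, 1, 2, 3}); every edge is covered by a bag; and for each vertex v the set of bags containing v is connected in the bag tree. The decomposition is therefore valid. The largest bag has 3 vertices, so the width is 2.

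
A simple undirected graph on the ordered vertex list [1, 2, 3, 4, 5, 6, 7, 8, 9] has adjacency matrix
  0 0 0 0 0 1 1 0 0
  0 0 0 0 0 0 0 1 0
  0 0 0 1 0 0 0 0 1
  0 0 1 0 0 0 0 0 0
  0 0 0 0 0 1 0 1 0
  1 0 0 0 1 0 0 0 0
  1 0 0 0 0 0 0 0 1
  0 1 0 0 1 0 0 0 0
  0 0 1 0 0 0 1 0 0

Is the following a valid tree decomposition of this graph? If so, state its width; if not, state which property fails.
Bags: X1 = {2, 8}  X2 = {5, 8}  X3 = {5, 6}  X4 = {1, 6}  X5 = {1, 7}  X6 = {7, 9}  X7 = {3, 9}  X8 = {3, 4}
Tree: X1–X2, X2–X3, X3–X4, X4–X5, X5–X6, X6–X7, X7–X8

Every vertex of G appears in some bag (union = {1, 2, 3, 4, 5, 6, 7, 8, 9}); every edge is covered by a bag; and for each vertex v the set of bags containing v is connected in the bag tree. The decomposition is therefore valid. The largest bag has 2 vertices, so the width is 1.

Yes; width 1.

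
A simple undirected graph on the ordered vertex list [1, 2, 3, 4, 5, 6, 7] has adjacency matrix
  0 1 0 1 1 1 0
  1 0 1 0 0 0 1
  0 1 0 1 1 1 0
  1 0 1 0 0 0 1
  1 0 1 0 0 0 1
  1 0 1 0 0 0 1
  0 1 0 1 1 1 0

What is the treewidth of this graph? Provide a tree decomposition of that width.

The largest bag has 4 vertices, giving width 3; this decomposition certifies tw(G) ≤ 3. For the lower bound: the 4 vertex sets {6,7}, {3,5}, {1}, {4} are disjoint, each induces a connected subgraph, and every pair is joined by at least one edge of G. Contracting each set to a single vertex therefore yields K_{4} as a minor, and since treewidth is minor-monotone, tw(G) ≥ tw(K_{4}) = 3. Hence tw(G) = 3 exactly.

Treewidth 3.
Bags: B1 = {1, 3, 6, 7}  B2 = {1, 3, 5, 7}  B3 = {1, 3, 4, 7}  B4 = {1, 2, 3, 7}
Tree: B1–B2, B2–B3, B3–B4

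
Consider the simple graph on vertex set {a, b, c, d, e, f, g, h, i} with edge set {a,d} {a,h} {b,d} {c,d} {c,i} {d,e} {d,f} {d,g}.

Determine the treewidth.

1

A width-1 tree decomposition is:
Bags: B1 = {d, g}  B2 = {c, d}  B3 = {a, d}  B4 = {c, i}  B5 = {a, h}  B6 = {d, f}  B7 = {d, e}  B8 = {b, d}
Tree: B1–B2, B1–B3, B2–B4, B3–B5, B2–B6, B3–B7, B3–B8
Each bag holds 2 vertices, so the decomposition has width 1, which upper-bounds the treewidth. G has an edge, so its treewidth is at least 1. Therefore the treewidth is 1.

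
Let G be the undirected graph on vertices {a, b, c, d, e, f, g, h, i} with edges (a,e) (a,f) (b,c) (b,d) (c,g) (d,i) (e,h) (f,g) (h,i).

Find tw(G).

2

A width-2 tree decomposition is:
Bags: B1 = {e, h, i}  B2 = {a, e, i}  B3 = {a, f, i}  B4 = {f, g, i}  B5 = {c, g, i}  B6 = {b, c, i}  B7 = {b, d, i}
Tree: B1–B2, B2–B3, B3–B4, B4–B5, B5–B6, B6–B7
The largest bag has 3 vertices, giving width 2; this decomposition certifies tw(G) ≤ 2. The edges i–h–e–a–f–g–c–b–d–i form a cycle, so G is not a tree and its treewidth is at least 2. Combining the bounds, tw(G) = 2.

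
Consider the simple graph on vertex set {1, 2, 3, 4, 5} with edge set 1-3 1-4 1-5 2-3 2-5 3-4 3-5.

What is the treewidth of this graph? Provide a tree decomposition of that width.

Treewidth 2.
One such decomposition:
Bags: B1 = {1, 3, 5}  B2 = {2, 3, 5}  B3 = {1, 3, 4}
Tree: B1–B2, B1–B3

Each bag holds 3 vertices, so the decomposition has width 2, which upper-bounds the treewidth. Conversely, {1, 3, 4} is a clique of size 3, and the vertices of any clique must share a bag in every tree decomposition; so some bag has ≥ 3 vertices and tw(G) ≥ 2. Hence tw(G) = 2 exactly.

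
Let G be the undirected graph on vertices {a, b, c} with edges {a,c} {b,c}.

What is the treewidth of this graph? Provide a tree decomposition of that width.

Treewidth 1.
Bags: B1 = {a, c}  B2 = {b, c}
Tree: B1–B2

The largest bag has 2 vertices, giving width 1; this decomposition certifies tw(G) ≤ 1. G has an edge, so its treewidth is at least 1. Combining the bounds, tw(G) = 1.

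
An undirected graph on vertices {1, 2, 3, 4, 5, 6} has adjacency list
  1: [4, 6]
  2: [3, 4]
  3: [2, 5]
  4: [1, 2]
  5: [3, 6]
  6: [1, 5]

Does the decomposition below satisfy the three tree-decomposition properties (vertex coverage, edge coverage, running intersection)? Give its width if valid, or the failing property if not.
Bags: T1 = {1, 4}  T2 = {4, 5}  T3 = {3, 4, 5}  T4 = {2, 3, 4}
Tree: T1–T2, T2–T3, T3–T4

A tree decomposition must satisfy three properties: every vertex lies in some bag; for every edge, both endpoints lie together in some bag; and for every vertex, the bags containing it form a connected subtree. Here vertex 6 appears in no bag, so the decomposition is invalid.

No — vertex 6 appears in no bag.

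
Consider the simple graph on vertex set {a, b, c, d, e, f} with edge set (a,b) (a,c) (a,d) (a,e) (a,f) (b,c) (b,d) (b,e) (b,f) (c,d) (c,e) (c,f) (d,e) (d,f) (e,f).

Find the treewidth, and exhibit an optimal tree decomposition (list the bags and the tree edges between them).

Treewidth 5.
Bags: B1 = {a, b, c, d, e, f}
Tree: (single bag)

A single bag containing all 6 vertices is trivially a valid decomposition of width 5. Conversely, {a, b, c, d, e, f} is a clique of size 6, and the vertices of any clique must share a bag in every tree decomposition; so some bag has ≥ 6 vertices and tw(G) ≥ 5. Combining the bounds, tw(G) = 5.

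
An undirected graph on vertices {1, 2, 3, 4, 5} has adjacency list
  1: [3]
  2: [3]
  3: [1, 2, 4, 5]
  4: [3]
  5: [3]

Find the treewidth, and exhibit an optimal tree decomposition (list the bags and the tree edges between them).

Treewidth 1.
One such decomposition:
Bags: B1 = {3, 5}  B2 = {1, 3}  B3 = {2, 3}  B4 = {3, 4}
Tree: B1–B2, B2–B3, B2–B4

The largest bag has 2 vertices, giving width 1; this decomposition certifies tw(G) ≤ 1. Since G has at least one edge (e.g. 3–5), it is not an edgeless graph, so tw(G) ≥ 1. The upper and lower bounds meet at 1, so that is the treewidth.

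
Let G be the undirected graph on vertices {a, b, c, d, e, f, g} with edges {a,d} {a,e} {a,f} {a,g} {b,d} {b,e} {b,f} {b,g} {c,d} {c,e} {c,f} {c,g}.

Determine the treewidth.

3

A width-3 tree decomposition is:
Bags: B1 = {a, b, c, d}  B2 = {a, b, c, g}  B3 = {a, b, c, e}  B4 = {a, b, c, f}
Tree: B1–B2, B2–B3, B3–B4
The largest bag has 4 vertices, giving width 3; this decomposition certifies tw(G) ≤ 3. For the lower bound: the 4 vertex sets {b,d}, {a,g}, {c}, {e} are disjoint, each induces a connected subgraph, and every pair is joined by at least one edge of G. Contracting each set to a single vertex therefore yields K_{4} as a minor, and since treewidth is minor-monotone, tw(G) ≥ tw(K_{4}) = 3. Therefore the treewidth is 3.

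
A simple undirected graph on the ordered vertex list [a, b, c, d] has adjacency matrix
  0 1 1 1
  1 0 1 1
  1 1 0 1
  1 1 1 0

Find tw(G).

A width-3 tree decomposition is:
Bags: B1 = {a, b, c, d}
Tree: (single bag)
With just one bag of size 4, the width is 4 − 1 = 3, so tw(G) ≤ 3. Conversely, {a, b, c, d} is a clique of size 4, and the vertices of any clique must share a bag in every tree decomposition; so some bag has ≥ 4 vertices and tw(G) ≥ 3. Hence tw(G) = 3 exactly.

3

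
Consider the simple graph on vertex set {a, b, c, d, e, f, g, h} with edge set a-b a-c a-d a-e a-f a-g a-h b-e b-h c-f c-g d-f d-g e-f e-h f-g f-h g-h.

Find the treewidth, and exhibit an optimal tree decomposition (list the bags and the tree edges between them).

Treewidth 3.
One such decomposition:
Bags: B1 = {a, d, f, g}  B2 = {a, f, g, h}  B3 = {a, e, f, h}  B4 = {a, c, f, g}  B5 = {a, b, e, h}
Tree: B1–B2, B2–B3, B2–B4, B3–B5

The largest bag has 4 vertices, giving width 3; this decomposition certifies tw(G) ≤ 3. Conversely, {a, d, f, g} is a clique of size 4, and the vertices of any clique must share a bag in every tree decomposition; so some bag has ≥ 4 vertices and tw(G) ≥ 3. The upper and lower bounds meet at 3, so that is the treewidth.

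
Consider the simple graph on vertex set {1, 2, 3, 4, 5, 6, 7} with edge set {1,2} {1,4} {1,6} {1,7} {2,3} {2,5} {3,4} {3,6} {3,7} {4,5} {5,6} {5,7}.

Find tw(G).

A width-3 tree decomposition is:
Bags: B1 = {1, 3, 4, 5}  B2 = {1, 2, 3, 5}  B3 = {1, 3, 5, 6}  B4 = {1, 3, 5, 7}
Tree: B1–B2, B2–B3, B3–B4
Each bag holds 4 vertices, so the decomposition has width 3, which upper-bounds the treewidth. For the lower bound: the 4 vertex sets {1,4}, {2,3}, {5}, {6} are disjoint, each induces a connected subgraph, and every pair is joined by at least one edge of G. Contracting each set to a single vertex therefore yields K_{4} as a minor, and since treewidth is minor-monotone, tw(G) ≥ tw(K_{4}) = 3. Hence tw(G) = 3 exactly.

3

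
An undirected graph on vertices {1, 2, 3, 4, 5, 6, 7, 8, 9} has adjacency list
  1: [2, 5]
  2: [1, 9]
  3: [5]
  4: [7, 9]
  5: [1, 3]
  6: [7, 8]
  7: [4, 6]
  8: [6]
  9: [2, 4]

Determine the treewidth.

1

A width-1 tree decomposition is:
Bags: B1 = {6, 8}  B2 = {6, 7}  B3 = {4, 7}  B4 = {4, 9}  B5 = {2, 9}  B6 = {1, 2}  B7 = {1, 5}  B8 = {3, 5}
Tree: B1–B2, B2–B3, B3–B4, B4–B5, B5–B6, B6–B7, B7–B8
Each bag holds 2 vertices, so the decomposition has width 1, which upper-bounds the treewidth. Any graph with an edge has treewidth ≥ 1, and G has the edge 8–6. Combining the bounds, tw(G) = 1.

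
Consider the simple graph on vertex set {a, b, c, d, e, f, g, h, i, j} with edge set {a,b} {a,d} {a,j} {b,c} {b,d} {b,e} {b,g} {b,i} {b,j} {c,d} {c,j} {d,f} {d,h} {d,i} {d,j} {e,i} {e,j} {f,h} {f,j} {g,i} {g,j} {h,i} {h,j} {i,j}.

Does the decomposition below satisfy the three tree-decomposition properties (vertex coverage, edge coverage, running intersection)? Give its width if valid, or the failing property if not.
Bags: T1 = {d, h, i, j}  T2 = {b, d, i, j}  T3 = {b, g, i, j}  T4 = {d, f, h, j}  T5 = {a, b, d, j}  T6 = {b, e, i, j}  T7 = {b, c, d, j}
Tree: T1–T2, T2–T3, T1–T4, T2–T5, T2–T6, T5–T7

Yes; width 3.

Checking the three conditions: (i) the bags cover all of {a, b, c, d, e, f, g, h, i, j}; (ii) for each edge, some bag contains both endpoints; (iii) the bags containing any fixed vertex form a subtree. All hold, so the decomposition is valid with width 4 − 1 = 3.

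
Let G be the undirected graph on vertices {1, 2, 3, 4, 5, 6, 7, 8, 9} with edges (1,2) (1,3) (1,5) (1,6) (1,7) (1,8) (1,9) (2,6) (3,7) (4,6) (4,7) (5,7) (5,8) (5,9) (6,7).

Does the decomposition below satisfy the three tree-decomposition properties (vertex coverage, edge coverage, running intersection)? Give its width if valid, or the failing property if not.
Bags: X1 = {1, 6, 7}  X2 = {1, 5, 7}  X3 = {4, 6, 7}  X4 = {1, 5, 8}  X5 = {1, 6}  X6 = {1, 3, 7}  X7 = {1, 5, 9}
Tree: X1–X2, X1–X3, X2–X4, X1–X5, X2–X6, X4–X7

No — vertex 2 appears in no bag.

A tree decomposition must satisfy three properties: every vertex lies in some bag; for every edge, both endpoints lie together in some bag; and for every vertex, the bags containing it form a connected subtree. Here vertex 2 appears in no bag, so the decomposition is invalid.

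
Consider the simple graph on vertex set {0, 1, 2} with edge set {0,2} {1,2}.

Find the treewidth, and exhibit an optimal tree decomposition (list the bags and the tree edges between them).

Treewidth 1.
Bags: B1 = {1, 2}  B2 = {0, 2}
Tree: B1–B2

Every bag has size at most 2, so the width is 2 − 1 = 1 and tw(G) ≤ 1. G has an edge, so its treewidth is at least 1. Combining the bounds, tw(G) = 1.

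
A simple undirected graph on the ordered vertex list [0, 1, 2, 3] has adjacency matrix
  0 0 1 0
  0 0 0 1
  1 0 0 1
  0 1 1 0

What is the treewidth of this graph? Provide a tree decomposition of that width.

Treewidth 1.
One such decomposition:
Bags: B1 = {0, 2}  B2 = {2, 3}  B3 = {1, 3}
Tree: B1–B2, B2–B3

Each bag holds 2 vertices, so the decomposition has width 1, which upper-bounds the treewidth. G has an edge, so its treewidth is at least 1. Hence tw(G) = 1 exactly.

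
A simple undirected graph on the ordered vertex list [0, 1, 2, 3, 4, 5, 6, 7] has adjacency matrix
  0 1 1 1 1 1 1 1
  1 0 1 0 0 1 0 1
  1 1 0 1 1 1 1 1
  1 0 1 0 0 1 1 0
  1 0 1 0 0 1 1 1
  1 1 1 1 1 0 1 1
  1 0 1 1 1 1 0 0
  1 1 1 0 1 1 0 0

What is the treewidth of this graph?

4

A width-4 tree decomposition is:
Bags: B1 = {0, 2, 4, 5, 6}  B2 = {0, 2, 4, 5, 7}  B3 = {0, 1, 2, 5, 7}  B4 = {0, 2, 3, 5, 6}
Tree: B1–B2, B2–B3, B1–B4
Each bag holds 5 vertices, so the decomposition has width 4, which upper-bounds the treewidth. For the lower bound, the 5 vertices {0, 1, 2, 5, 7} are pairwise adjacent, and any tree decomposition puts a clique entirely inside one bag — forcing width ≥ 4. Hence tw(G) = 4 exactly.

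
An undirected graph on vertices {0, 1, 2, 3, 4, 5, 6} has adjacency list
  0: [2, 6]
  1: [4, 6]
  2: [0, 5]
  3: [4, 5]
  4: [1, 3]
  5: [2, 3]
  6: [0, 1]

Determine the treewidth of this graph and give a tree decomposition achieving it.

Treewidth 2.
One optimal decomposition is:
Bags: B1 = {0, 2, 5}  B2 = {0, 3, 5}  B3 = {0, 3, 4}  B4 = {0, 1, 4}  B5 = {0, 1, 6}
Tree: B1–B2, B2–B3, B3–B4, B4–B5

Each bag holds 3 vertices, so the decomposition has width 2, which upper-bounds the treewidth. For the lower bound, G contains the cycle 0–2–5–3–4–1–6–0, so G is not a forest; only forests have treewidth ≤ 1, hence tw(G) ≥ 2. Therefore the treewidth is 2.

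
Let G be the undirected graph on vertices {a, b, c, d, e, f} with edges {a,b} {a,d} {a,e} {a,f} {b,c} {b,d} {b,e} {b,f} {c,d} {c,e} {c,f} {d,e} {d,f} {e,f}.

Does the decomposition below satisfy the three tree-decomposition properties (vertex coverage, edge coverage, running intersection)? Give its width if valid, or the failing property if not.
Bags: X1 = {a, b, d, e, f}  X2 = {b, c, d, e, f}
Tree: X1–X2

Checking the three conditions: (i) the bags cover all of {a, b, c, d, e, f}; (ii) for each edge, some bag contains both endpoints; (iii) the bags containing any fixed vertex form a subtree. All hold, so the decomposition is valid with width 5 − 1 = 4.

Yes; width 4.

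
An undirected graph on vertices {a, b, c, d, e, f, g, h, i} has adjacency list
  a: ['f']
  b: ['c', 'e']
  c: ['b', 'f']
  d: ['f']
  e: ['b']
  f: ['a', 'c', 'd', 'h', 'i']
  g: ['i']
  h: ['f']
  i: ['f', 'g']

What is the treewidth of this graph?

A width-1 tree decomposition is:
Bags: B1 = {f, h}  B2 = {c, f}  B3 = {b, c}  B4 = {f, i}  B5 = {b, e}  B6 = {d, f}  B7 = {a, f}  B8 = {g, i}
Tree: B1–B2, B2–B3, B2–B4, B3–B5, B4–B6, B6–B7, B4–B8
The largest bag has 2 vertices, giving width 1; this decomposition certifies tw(G) ≤ 1. Since G has at least one edge (e.g. f–h), it is not an edgeless graph, so tw(G) ≥ 1. The upper and lower bounds meet at 1, so that is the treewidth.

1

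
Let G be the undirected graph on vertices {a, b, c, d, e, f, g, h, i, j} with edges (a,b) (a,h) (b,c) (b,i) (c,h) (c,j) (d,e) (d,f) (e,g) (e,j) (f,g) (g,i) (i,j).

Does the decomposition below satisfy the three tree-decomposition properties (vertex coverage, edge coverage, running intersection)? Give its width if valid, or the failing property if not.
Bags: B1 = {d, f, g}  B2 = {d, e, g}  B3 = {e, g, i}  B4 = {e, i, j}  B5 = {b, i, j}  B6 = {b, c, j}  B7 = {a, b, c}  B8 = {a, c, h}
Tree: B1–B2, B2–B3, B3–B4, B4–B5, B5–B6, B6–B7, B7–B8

Yes; width 2.

Vertex coverage: the bags together contain {a, b, c, d, e, f, g, h, i, j}, the full vertex set. Edge coverage: each edge of G has both endpoints in at least one bag. Running intersection: for every vertex, the bags containing it form a connected subtree. All three properties hold, so this is a valid tree decomposition of width max|bag| − 1 = 2, and hence tw(G) ≤ 2.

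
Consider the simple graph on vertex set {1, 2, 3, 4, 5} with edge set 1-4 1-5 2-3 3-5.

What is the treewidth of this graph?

1

A width-1 tree decomposition is:
Bags: B1 = {1, 4}  B2 = {1, 5}  B3 = {3, 5}  B4 = {2, 3}
Tree: B1–B2, B2–B3, B3–B4
The largest bag has 2 vertices, giving width 1; this decomposition certifies tw(G) ≤ 1. G has an edge, so its treewidth is at least 1. Combining the bounds, tw(G) = 1.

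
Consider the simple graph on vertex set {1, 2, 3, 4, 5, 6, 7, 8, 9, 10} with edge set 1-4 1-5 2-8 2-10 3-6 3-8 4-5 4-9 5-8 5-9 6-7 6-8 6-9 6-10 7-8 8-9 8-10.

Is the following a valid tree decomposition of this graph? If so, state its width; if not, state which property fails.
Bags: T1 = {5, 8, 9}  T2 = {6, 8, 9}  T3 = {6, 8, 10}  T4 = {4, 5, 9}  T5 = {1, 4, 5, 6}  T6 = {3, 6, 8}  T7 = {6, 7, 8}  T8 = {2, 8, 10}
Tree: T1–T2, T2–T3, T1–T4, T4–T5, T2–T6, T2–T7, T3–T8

A tree decomposition must satisfy three properties: every vertex lies in some bag; for every edge, both endpoints lie together in some bag; and for every vertex, the bags containing it form a connected subtree. Here bags containing vertex 6 are not connected in the tree, so the decomposition is invalid.

No — bags containing vertex 6 are not connected in the tree.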